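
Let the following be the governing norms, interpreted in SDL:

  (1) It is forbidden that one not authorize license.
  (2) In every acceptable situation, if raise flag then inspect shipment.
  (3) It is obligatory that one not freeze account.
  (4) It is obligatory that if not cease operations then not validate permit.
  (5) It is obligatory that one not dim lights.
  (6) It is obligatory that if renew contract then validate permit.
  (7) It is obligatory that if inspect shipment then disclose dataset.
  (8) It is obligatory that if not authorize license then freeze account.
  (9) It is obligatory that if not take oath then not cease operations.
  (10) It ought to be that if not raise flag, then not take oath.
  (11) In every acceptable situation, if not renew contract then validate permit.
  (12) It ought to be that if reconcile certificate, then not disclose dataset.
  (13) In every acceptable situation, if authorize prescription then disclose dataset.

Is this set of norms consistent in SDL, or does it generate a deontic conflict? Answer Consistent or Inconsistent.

Consistent

Premise 8 is O(¬authorize_license → freeze_account), but O(¬authorize_license) is not derivable from the premises, so it does not yield O(freeze_account).
So O(freeze_account) is not derivable, and the apparent clash with O(¬freeze_account) does not arise.
A world satisfying every obligation exists (e.g. authorize_license=true, authorize_prescription=false, cease_operations=true, dim_lights=false, disclose_dataset=true, freeze_account=false, inspect_shipment=true, raise_flag=true, reconcile_certificate=false, renew_contract=false, take_oath=true, validate_permit=true); no atom is both obligatory and forbidden, so the set is consistent.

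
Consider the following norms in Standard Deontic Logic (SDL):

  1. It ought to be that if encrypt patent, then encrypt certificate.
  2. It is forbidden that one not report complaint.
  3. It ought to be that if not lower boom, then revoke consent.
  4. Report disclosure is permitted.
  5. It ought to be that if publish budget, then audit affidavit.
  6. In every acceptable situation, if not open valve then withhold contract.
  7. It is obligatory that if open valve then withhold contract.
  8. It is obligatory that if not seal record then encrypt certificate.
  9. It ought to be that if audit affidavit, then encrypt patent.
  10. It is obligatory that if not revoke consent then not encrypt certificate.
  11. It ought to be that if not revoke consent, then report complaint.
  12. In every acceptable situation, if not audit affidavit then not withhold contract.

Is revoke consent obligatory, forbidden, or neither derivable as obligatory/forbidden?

Premises 7 and 6 are O(open_valve → withhold_contract) and O(¬open_valve → withhold_contract); every ideal world satisfies open_valve or ¬open_valve, so in either case withhold_contract holds — hence O(withhold_contract).
Premise 12 is O(¬audit_affidavit → ¬withhold_contract); contrapositively O(withhold_contract → audit_affidavit). Since O(withhold_contract) holds, K gives O(audit_affidavit).
Applying K to premise 9 (O(audit_affidavit → encrypt_patent)) and O(audit_affidavit) yields O(encrypt_patent).
Premise 1 is O(encrypt_patent → encrypt_certificate); since O(encrypt_patent), deontic closure gives O(encrypt_certificate).
Premise 10, O(¬revoke_consent → ¬encrypt_certificate), contraposes to O(encrypt_certificate → revoke_consent); with O(encrypt_certificate) we get O(revoke_consent).
Premises 2, 3, 4, 5, 8, 11 do not contribute to this derivation.
Hence revoke_consent is obligatory.

Obligatory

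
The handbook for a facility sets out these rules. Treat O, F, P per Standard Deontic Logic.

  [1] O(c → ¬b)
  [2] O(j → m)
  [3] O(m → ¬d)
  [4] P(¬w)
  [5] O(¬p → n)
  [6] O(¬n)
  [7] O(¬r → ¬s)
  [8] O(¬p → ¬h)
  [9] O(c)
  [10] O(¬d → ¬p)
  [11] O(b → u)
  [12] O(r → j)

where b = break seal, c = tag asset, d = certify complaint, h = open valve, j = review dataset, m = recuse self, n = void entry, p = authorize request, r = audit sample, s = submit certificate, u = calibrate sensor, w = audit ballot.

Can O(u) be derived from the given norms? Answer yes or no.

No

Premise 11 is O(b → u), but O(b) is not derivable from the premises, so it does not yield O(u).
No other premise forces O(u). An ideal world satisfying every premise can still have u false, so O(u) is not derivable.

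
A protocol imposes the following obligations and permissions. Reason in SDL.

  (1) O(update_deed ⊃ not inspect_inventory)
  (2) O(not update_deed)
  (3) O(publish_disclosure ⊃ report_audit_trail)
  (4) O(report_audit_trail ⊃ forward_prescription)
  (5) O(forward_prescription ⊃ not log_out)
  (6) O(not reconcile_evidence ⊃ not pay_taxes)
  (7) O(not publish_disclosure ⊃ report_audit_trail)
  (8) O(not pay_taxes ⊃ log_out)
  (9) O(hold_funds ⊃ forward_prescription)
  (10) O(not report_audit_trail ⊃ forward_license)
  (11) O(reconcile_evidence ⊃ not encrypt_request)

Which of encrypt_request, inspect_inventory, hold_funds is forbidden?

By case analysis on publish_disclosure: premise 3 gives O(publish_disclosure ⊃ report_audit_trail) and premise 7 gives O(not publish_disclosure ⊃ report_audit_trail), so O(report_audit_trail) either way.
With premise 4, O(report_audit_trail ⊃ forward_prescription), the K-axiom yields O(forward_prescription).
With premise 5, O(forward_prescription ⊃ not log_out), the K-axiom yields O(not log_out).
Premise 8 is O(not pay_taxes ⊃ log_out); contrapositively O(not log_out ⊃ pay_taxes). Since O(not log_out) holds, K gives O(pay_taxes).
The contrapositive of premise 6 (O(not reconcile_evidence ⊃ not pay_taxes)) is O(pay_taxes ⊃ reconcile_evidence), and O(pay_taxes) is already established, so O(reconcile_evidence).
From O(reconcile_evidence) and premise 11, O(reconcile_evidence ⊃ not encrypt_request), we obtain O(not encrypt_request).
So O(not encrypt_request) holds, i.e. encrypt_request is forbidden. None of the other listed options is forbidden under the premises.

encrypt_request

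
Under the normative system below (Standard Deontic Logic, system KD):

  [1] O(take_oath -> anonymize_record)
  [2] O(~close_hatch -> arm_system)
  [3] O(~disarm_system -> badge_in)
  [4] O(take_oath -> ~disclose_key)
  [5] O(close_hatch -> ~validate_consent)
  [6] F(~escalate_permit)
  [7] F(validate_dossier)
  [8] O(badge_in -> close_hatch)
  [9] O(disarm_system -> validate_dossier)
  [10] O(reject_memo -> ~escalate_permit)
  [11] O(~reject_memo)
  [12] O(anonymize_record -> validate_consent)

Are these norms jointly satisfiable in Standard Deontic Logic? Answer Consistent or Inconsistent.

Consistent

Premise 10 is O(reject_memo -> ~escalate_permit), but O(reject_memo) is not derivable from the premises, so it does not yield O(~escalate_permit).
So O(~escalate_permit) is not derivable, and the apparent clash with O(escalate_permit) does not arise.
A world satisfying every obligation exists (e.g. anonymize_record=false, arm_system=false, badge_in=true, close_hatch=true, disarm_system=false, disclose_key=false, escalate_permit=true, reject_memo=false, take_oath=false, validate_consent=false, validate_dossier=false); no atom is both obligatory and forbidden, so the set is consistent.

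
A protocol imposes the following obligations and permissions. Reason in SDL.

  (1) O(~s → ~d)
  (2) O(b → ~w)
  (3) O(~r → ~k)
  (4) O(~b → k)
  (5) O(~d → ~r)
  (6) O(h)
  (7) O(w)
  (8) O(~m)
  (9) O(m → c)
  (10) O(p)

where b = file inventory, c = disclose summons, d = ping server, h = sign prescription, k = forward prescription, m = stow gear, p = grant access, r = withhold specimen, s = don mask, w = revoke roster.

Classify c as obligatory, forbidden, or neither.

Neither

Premise 9 is O(m → c), but O(m) is not derivable from the premises, so it does not yield O(c).
No premise or chain of K-axiom applications forces O(c), and none forces O(~c). So c is neither obligatory nor forbidden under these norms.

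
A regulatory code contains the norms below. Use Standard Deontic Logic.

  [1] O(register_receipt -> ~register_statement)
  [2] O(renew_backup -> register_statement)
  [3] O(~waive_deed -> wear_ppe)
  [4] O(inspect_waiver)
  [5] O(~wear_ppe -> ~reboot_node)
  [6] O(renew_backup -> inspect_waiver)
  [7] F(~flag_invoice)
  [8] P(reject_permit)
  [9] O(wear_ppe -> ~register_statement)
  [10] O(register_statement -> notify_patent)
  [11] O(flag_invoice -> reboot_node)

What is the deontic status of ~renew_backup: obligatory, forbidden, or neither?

Premise 7 is F(~flag_invoice), i.e. O(flag_invoice).
From O(flag_invoice) and premise 11, O(flag_invoice -> reboot_node), we obtain O(reboot_node).
The contrapositive of premise 5 (O(~wear_ppe -> ~reboot_node)) is O(reboot_node -> wear_ppe), and O(reboot_node) is already established, so O(wear_ppe).
With premise 9, O(wear_ppe -> ~register_statement), the K-axiom yields O(~register_statement).
The contrapositive of premise 2 (O(renew_backup -> register_statement)) is O(~register_statement -> ~renew_backup), and O(~register_statement) is already established, so O(~renew_backup).
Premises 1, 3, 4, 6, 8, 10 do not contribute to this derivation.
Hence ~renew_backup is obligatory.

Obligatory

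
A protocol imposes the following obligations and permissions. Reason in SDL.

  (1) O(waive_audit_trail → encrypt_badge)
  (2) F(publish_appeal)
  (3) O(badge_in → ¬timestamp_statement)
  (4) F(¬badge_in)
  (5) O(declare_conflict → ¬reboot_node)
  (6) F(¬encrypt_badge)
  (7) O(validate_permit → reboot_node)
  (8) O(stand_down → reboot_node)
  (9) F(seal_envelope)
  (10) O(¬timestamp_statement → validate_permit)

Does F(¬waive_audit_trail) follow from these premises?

Premise 1 is O(waive_audit_trail → encrypt_badge); even if O(encrypt_badge) held, inferring O(waive_audit_trail) would be affirming the consequent — invalid.
No other premise forces O(waive_audit_trail). An ideal world satisfying every premise can still have ¬waive_audit_trail true, so F(¬waive_audit_trail) is not derivable.

No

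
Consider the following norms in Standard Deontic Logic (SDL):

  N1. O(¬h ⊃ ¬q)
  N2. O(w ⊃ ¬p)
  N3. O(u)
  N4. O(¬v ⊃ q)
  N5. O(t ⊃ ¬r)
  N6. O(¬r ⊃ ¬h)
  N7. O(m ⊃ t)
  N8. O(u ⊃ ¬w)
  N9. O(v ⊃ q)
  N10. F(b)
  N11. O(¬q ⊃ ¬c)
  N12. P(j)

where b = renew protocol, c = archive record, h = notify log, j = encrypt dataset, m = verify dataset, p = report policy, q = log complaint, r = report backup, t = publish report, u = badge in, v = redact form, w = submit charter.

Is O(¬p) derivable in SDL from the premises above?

No

Premise 2 is O(w ⊃ ¬p), but O(w) is not derivable from the premises, so it does not yield O(¬p).
No other premise forces O(¬p). An ideal world satisfying every premise can still have ¬p false, so O(¬p) is not derivable.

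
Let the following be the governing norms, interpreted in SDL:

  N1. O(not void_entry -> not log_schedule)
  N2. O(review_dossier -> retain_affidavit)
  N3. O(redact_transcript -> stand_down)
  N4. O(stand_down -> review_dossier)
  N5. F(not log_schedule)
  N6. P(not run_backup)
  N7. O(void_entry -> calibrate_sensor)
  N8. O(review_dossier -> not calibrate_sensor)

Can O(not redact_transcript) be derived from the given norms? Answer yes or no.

Premise 5, F(not log_schedule), is equivalent to O(log_schedule).
Premise 1, O(not void_entry -> not log_schedule), contraposes to O(log_schedule -> void_entry); with O(log_schedule) we get O(void_entry).
With premise 7, O(void_entry -> calibrate_sensor), the K-axiom yields O(calibrate_sensor).
Premise 8 is O(review_dossier -> not calibrate_sensor); contrapositively O(calibrate_sensor -> not review_dossier). Since O(calibrate_sensor) holds, K gives O(not review_dossier).
Premise 4 is O(stand_down -> review_dossier); contrapositively O(not review_dossier -> not stand_down). Since O(not review_dossier) holds, K gives O(not stand_down).
Premise 3, O(redact_transcript -> stand_down), contraposes to O(not stand_down -> not redact_transcript); with O(not stand_down) we get O(not redact_transcript).
Premises 2, 6 do not contribute to this derivation.
So O(not redact_transcript) follows.

Yes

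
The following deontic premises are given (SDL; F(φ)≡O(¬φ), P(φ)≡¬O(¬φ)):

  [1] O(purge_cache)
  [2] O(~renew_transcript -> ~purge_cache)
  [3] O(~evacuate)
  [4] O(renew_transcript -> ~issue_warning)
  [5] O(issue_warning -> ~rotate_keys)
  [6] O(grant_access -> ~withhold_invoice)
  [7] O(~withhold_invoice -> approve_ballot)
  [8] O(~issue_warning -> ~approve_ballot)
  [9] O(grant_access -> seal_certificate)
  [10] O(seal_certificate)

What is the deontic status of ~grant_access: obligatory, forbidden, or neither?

Obligatory

From premise 1 we have O(purge_cache).
The contrapositive of premise 2 (O(~renew_transcript -> ~purge_cache)) is O(purge_cache -> renew_transcript), and O(purge_cache) is already established, so O(renew_transcript).
From O(renew_transcript) and premise 4, O(renew_transcript -> ~issue_warning), we obtain O(~issue_warning).
From O(~issue_warning) and premise 8, O(~issue_warning -> ~approve_ballot), we obtain O(~approve_ballot).
Premise 7, O(~withhold_invoice -> approve_ballot), contraposes to O(~approve_ballot -> withhold_invoice); with O(~approve_ballot) we get O(withhold_invoice).
Premise 6, O(grant_access -> ~withhold_invoice), contraposes to O(withhold_invoice -> ~grant_access); with O(withhold_invoice) we get O(~grant_access).
Premises 3, 5, 9, 10 do not contribute to this derivation.
Hence ~grant_access is obligatory.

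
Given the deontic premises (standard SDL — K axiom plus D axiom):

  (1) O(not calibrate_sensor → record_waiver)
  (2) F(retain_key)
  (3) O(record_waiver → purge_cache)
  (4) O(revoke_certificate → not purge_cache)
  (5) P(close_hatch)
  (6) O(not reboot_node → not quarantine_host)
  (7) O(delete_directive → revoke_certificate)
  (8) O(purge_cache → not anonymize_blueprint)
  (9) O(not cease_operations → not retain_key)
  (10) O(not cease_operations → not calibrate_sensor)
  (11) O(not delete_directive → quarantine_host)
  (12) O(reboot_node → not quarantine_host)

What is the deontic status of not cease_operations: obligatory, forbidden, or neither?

Forbidden

Premises 6 and 12 are O(not reboot_node → not quarantine_host) and O(reboot_node → not quarantine_host); every ideal world satisfies not reboot_node or reboot_node, so in either case not quarantine_host holds — hence O(not quarantine_host).
Premise 11, O(not delete_directive → quarantine_host), contraposes to O(not quarantine_host → delete_directive); with O(not quarantine_host) we get O(delete_directive).
With premise 7, O(delete_directive → revoke_certificate), the K-axiom yields O(revoke_certificate).
With premise 4, O(revoke_certificate → not purge_cache), the K-axiom yields O(not purge_cache).
Premise 3 is O(record_waiver → purge_cache); contrapositively O(not purge_cache → not record_waiver). Since O(not purge_cache) holds, K gives O(not record_waiver).
The contrapositive of premise 1 (O(not calibrate_sensor → record_waiver)) is O(not record_waiver → calibrate_sensor), and O(not record_waiver) is already established, so O(calibrate_sensor).
Premise 10, O(not cease_operations → not calibrate_sensor), contraposes to O(calibrate_sensor → cease_operations); with O(calibrate_sensor) we get O(cease_operations).
Premises 2, 5, 8, 9 do not contribute to this derivation.
Thus O(cease_operations), which is F(not cease_operations): not cease_operations is forbidden.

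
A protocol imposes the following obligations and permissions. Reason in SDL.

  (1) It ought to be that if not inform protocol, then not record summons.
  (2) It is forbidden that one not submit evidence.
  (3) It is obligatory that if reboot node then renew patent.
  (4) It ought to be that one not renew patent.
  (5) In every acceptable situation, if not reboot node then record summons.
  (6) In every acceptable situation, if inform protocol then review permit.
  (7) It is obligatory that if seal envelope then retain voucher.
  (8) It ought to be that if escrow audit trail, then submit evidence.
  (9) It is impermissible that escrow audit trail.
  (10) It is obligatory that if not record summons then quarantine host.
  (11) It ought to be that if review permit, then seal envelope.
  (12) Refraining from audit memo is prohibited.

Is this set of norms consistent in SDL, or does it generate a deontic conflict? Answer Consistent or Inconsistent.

Premise 8 is O(escrow_audit_trail → submit_evidence); even if O(submit_evidence) held, inferring O(escrow_audit_trail) would be affirming the consequent — invalid.
So O(escrow_audit_trail) is not derivable, and the apparent clash with O(¬escrow_audit_trail) does not arise.
A world satisfying every obligation exists (e.g. audit_memo=true, escrow_audit_trail=false, inform_protocol=true, quarantine_host=false, reboot_node=false, record_summons=true, renew_patent=false, retain_voucher=true, review_permit=true, seal_envelope=true, submit_evidence=true); no atom is both obligatory and forbidden, so the set is consistent.

Consistent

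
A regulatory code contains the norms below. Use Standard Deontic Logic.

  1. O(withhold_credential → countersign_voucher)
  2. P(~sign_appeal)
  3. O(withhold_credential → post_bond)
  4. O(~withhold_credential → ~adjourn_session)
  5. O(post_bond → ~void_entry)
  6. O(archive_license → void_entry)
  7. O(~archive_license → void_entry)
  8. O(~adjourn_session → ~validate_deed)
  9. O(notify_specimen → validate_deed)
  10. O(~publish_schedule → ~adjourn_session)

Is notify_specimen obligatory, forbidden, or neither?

Forbidden

Premises 7 and 6 cover both cases: O(~archive_license → void_entry) and O(archive_license → void_entry). Since ~archive_license ∨ archive_license is a tautology, O(void_entry) follows.
Premise 5, O(post_bond → ~void_entry), contraposes to O(void_entry → ~post_bond); with O(void_entry) we get O(~post_bond).
Premise 3 is O(withhold_credential → post_bond); contrapositively O(~post_bond → ~withhold_credential). Since O(~post_bond) holds, K gives O(~withhold_credential).
Applying K to premise 4 (O(~withhold_credential → ~adjourn_session)) and O(~withhold_credential) yields O(~adjourn_session).
Premise 8 is O(~adjourn_session → ~validate_deed); since O(~adjourn_session), deontic closure gives O(~validate_deed).
Premise 9 is O(notify_specimen → validate_deed); contrapositively O(~validate_deed → ~notify_specimen). Since O(~validate_deed) holds, K gives O(~notify_specimen).
Premises 1, 2, 10 do not contribute to this derivation.
Thus O(~notify_specimen), which is F(notify_specimen): notify_specimen is forbidden.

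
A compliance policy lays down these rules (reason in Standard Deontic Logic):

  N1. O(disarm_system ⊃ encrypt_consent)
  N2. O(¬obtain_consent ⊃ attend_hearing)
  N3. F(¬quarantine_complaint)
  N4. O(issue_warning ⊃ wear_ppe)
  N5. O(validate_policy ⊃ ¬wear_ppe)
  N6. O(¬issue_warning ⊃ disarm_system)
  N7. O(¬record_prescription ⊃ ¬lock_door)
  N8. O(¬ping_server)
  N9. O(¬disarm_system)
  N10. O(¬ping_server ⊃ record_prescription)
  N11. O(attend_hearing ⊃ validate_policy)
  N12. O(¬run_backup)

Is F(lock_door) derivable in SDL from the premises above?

No

Premise 7 is O(¬record_prescription ⊃ ¬lock_door), but O(¬record_prescription) is not derivable from the premises, so it does not yield O(¬lock_door).
No other premise forces O(¬lock_door). An ideal world satisfying every premise can still have lock_door true, so F(lock_door) is not derivable.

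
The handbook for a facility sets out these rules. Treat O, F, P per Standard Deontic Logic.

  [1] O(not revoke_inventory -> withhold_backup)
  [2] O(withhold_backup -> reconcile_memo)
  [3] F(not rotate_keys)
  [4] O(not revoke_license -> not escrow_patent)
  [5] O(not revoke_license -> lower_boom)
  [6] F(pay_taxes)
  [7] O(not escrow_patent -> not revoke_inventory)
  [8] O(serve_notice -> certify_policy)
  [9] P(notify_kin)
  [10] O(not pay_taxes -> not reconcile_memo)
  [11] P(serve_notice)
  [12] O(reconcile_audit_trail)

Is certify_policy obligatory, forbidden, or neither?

Premise 8 is O(serve_notice -> certify_policy), but O(serve_notice) is not derivable from the premises (the permission P(serve_notice) asserts only not O(not serve_notice), not O(serve_notice)), so it does not yield O(certify_policy).
No premise or chain of K-axiom applications forces O(certify_policy), and none forces O(not certify_policy). So certify_policy is neither obligatory nor forbidden under these norms.

Neither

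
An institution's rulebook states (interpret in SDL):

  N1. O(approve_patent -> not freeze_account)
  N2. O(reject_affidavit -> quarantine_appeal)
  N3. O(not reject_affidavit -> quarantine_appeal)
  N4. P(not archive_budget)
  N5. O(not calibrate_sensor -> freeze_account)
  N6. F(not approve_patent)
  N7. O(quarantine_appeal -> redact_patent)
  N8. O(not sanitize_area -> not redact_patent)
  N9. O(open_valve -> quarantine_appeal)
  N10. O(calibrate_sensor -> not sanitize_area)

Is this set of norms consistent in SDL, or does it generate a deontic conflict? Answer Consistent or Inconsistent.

Inconsistent

Premises 2 and 3 are O(reject_affidavit -> quarantine_appeal) and O(not reject_affidavit -> quarantine_appeal); every ideal world satisfies reject_affidavit or not reject_affidavit, so in either case quarantine_appeal holds — hence O(quarantine_appeal).
From O(quarantine_appeal) and premise 7, O(quarantine_appeal -> redact_patent), we obtain O(redact_patent).
The contrapositive of premise 8 (O(not sanitize_area -> not redact_patent)) is O(redact_patent -> sanitize_area), and O(redact_patent) is already established, so O(sanitize_area).
Premise 10, O(calibrate_sensor -> not sanitize_area), contraposes to O(sanitize_area -> not calibrate_sensor); with O(sanitize_area) we get O(not calibrate_sensor).
Premise 5 is O(not calibrate_sensor -> freeze_account); since O(not calibrate_sensor), deontic closure gives O(freeze_account).
Premise 1, O(approve_patent -> not freeze_account), contraposes to O(freeze_account -> not approve_patent); with O(freeze_account) we get O(not approve_patent).
However, F(not approve_patent) at premise 6 amounts to O(approve_patent).
We now have both O(not approve_patent) and O(approve_patent) — approve_patent is simultaneously obligatory and forbidden, violating the D-axiom.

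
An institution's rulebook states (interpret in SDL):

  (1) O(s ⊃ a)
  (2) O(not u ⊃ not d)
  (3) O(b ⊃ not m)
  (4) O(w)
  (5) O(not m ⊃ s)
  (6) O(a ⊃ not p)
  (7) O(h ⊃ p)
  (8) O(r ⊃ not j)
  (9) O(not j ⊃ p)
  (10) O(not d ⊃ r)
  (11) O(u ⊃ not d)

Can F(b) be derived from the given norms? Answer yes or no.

Premises 2 and 11 cover both cases: O(not u ⊃ not d) and O(u ⊃ not d). Since not u ∨ u is a tautology, O(not d) follows.
Applying K to premise 10 (O(not d ⊃ r)) and O(not d) yields O(r).
Premise 8 is O(r ⊃ not j); since O(r), deontic closure gives O(not j).
Applying K to premise 9 (O(not j ⊃ p)) and O(not j) yields O(p).
Premise 6 is O(a ⊃ not p); contrapositively O(p ⊃ not a). Since O(p) holds, K gives O(not a).
Premise 1 is O(s ⊃ a); contrapositively O(not a ⊃ not s). Since O(not a) holds, K gives O(not s).
Premise 5, O(not m ⊃ s), contraposes to O(not s ⊃ m); with O(not s) we get O(m).
Premise 3 is O(b ⊃ not m); contrapositively O(m ⊃ not b). Since O(m) holds, K gives O(not b).
Premises 4, 7 do not contribute to this derivation.
So O(not b) holds, i.e. F(b). The claim follows.

Yes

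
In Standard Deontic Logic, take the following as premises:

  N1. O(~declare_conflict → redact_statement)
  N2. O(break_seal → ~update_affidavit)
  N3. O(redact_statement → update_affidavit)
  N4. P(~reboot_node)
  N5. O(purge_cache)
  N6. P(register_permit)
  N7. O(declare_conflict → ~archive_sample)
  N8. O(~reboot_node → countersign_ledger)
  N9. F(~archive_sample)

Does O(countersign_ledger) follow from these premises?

Premise 8 is O(~reboot_node → countersign_ledger), but O(~reboot_node) is not derivable from the premises (the permission P(~reboot_node) asserts only ~O(reboot_node), not O(~reboot_node)), so it does not yield O(countersign_ledger).
No other premise forces O(countersign_ledger). An ideal world satisfying every premise can still have countersign_ledger false, so O(countersign_ledger) is not derivable.

No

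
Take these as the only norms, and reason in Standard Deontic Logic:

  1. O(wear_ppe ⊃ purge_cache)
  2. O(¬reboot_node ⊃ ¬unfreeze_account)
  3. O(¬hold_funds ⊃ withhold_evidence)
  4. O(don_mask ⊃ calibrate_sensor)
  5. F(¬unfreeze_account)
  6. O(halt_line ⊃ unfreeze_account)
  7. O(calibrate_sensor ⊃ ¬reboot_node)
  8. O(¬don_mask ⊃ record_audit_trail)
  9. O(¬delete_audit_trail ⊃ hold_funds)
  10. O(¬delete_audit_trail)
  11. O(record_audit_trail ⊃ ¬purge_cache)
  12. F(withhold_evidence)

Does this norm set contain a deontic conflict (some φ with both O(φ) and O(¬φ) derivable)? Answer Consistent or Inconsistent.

Premise 3 is O(¬hold_funds ⊃ withhold_evidence), but O(¬hold_funds) is not derivable from the premises, so it does not yield O(withhold_evidence).
So O(withhold_evidence) is not derivable, and the apparent clash with O(¬withhold_evidence) does not arise.
A world satisfying every obligation exists (e.g. calibrate_sensor=false, delete_audit_trail=false, don_mask=false, halt_line=false, hold_funds=true, purge_cache=false, reboot_node=true, record_audit_trail=true, unfreeze_account=true, wear_ppe=false, withhold_evidence=false); no atom is both obligatory and forbidden, so the set is consistent.

Consistent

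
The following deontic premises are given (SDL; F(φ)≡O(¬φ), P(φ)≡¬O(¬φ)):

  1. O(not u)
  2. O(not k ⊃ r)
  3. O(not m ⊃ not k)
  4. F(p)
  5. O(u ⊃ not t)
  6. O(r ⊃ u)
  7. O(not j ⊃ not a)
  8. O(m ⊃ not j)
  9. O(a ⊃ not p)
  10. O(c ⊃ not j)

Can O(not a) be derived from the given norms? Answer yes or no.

Yes

From premise 1 we have O(not u).
Premise 6 is O(r ⊃ u); contrapositively O(not u ⊃ not r). Since O(not u) holds, K gives O(not r).
Premise 2, O(not k ⊃ r), contraposes to O(not r ⊃ k); with O(not r) we get O(k).
Premise 3, O(not m ⊃ not k), contraposes to O(k ⊃ m); with O(k) we get O(m).
From O(m) and premise 8, O(m ⊃ not j), we obtain O(not j).
Applying K to premise 7 (O(not j ⊃ not a)) and O(not j) yields O(not a).
Premises 4, 5, 9, 10 do not contribute to this derivation.
So O(not a) follows.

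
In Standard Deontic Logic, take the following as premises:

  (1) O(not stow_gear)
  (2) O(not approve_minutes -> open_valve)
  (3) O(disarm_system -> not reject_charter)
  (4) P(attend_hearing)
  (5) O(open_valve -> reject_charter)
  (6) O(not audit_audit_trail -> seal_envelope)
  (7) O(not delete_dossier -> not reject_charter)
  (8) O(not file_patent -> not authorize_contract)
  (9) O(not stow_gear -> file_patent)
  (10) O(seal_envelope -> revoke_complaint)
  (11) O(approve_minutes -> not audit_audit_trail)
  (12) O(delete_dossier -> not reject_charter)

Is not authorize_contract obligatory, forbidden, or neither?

Premise 8 is O(not file_patent -> not authorize_contract), but O(not file_patent) is not derivable from the premises, so it does not yield O(not authorize_contract).
No premise or chain of K-axiom applications forces O(not authorize_contract), and none forces O(authorize_contract). So not authorize_contract is neither obligatory nor forbidden under these norms.

Neither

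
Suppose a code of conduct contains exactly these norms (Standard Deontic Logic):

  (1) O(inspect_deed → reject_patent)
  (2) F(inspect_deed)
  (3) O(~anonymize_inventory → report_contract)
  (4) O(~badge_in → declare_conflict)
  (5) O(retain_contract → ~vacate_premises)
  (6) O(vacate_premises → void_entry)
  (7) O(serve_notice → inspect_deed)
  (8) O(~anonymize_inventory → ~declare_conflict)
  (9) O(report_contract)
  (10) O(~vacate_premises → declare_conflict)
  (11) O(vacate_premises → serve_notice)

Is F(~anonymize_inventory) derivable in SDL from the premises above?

Yes

Premise 2, F(inspect_deed), is equivalent to O(~inspect_deed).
Premise 7 is O(serve_notice → inspect_deed); contrapositively O(~inspect_deed → ~serve_notice). Since O(~inspect_deed) holds, K gives O(~serve_notice).
Premise 11, O(vacate_premises → serve_notice), contraposes to O(~serve_notice → ~vacate_premises); with O(~serve_notice) we get O(~vacate_premises).
Premise 10 is O(~vacate_premises → declare_conflict); since O(~vacate_premises), deontic closure gives O(declare_conflict).
The contrapositive of premise 8 (O(~anonymize_inventory → ~declare_conflict)) is O(declare_conflict → anonymize_inventory), and O(declare_conflict) is already established, so O(anonymize_inventory).
Premises 1, 3, 4, 5, 6, 9 do not contribute to this derivation.
So O(anonymize_inventory) holds, i.e. F(~anonymize_inventory). The claim follows.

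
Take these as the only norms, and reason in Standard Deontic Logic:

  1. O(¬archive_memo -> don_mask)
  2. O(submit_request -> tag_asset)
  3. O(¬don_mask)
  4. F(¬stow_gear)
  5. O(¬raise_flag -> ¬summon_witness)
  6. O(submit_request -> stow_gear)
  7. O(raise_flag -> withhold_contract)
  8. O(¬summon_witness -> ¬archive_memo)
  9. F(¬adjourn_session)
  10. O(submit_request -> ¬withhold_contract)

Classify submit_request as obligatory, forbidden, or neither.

Premise 3 gives O(¬don_mask).
Premise 1, O(¬archive_memo -> don_mask), contraposes to O(¬don_mask -> archive_memo); with O(¬don_mask) we get O(archive_memo).
The contrapositive of premise 8 (O(¬summon_witness -> ¬archive_memo)) is O(archive_memo -> summon_witness), and O(archive_memo) is already established, so O(summon_witness).
The contrapositive of premise 5 (O(¬raise_flag -> ¬summon_witness)) is O(summon_witness -> raise_flag), and O(summon_witness) is already established, so O(raise_flag).
Premise 7 is O(raise_flag -> withhold_contract); since O(raise_flag), deontic closure gives O(withhold_contract).
Premise 10, O(submit_request -> ¬withhold_contract), contraposes to O(withhold_contract -> ¬submit_request); with O(withhold_contract) we get O(¬submit_request).
Premises 2, 4, 6, 9 do not contribute to this derivation.
Thus O(¬submit_request), which is F(submit_request): submit_request is forbidden.

Forbidden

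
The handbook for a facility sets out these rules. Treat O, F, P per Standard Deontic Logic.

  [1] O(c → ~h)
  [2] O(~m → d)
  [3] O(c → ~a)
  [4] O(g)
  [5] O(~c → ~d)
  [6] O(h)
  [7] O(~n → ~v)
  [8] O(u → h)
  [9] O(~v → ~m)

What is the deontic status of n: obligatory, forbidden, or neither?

Obligatory

Premise 6 gives O(h).
Premise 1, O(c → ~h), contraposes to O(h → ~c); with O(h) we get O(~c).
With premise 5, O(~c → ~d), the K-axiom yields O(~d).
Premise 2 is O(~m → d); contrapositively O(~d → m). Since O(~d) holds, K gives O(m).
The contrapositive of premise 9 (O(~v → ~m)) is O(m → v), and O(m) is already established, so O(v).
Premise 7 is O(~n → ~v); contrapositively O(v → n). Since O(v) holds, K gives O(n).
Premises 3, 4, 8 do not contribute to this derivation.
Hence n is obligatory.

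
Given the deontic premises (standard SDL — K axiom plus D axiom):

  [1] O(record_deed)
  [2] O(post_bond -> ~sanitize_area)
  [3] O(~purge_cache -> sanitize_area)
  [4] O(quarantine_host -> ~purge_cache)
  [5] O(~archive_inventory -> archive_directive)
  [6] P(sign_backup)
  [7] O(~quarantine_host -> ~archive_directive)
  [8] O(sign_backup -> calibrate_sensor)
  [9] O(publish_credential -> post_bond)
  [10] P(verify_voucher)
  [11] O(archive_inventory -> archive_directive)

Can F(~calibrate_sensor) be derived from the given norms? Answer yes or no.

Premise 8 is O(sign_backup -> calibrate_sensor), but O(sign_backup) is not derivable from the premises (the permission P(sign_backup) asserts only ~O(~sign_backup), not O(sign_backup)), so it does not yield O(calibrate_sensor).
No other premise forces O(calibrate_sensor). An ideal world satisfying every premise can still have ~calibrate_sensor true, so F(~calibrate_sensor) is not derivable.

No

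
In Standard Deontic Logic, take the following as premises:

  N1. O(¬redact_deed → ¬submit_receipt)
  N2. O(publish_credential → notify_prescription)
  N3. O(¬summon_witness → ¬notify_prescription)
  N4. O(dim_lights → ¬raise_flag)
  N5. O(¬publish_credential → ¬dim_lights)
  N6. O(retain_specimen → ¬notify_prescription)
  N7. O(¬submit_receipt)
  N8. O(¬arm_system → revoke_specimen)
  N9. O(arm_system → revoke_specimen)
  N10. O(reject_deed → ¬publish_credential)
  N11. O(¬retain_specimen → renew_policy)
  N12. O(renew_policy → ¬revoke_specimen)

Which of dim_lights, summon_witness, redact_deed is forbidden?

dim_lights

Premises 8 and 9 are O(¬arm_system → revoke_specimen) and O(arm_system → revoke_specimen); every ideal world satisfies ¬arm_system or arm_system, so in either case revoke_specimen holds — hence O(revoke_specimen).
Premise 12 is O(renew_policy → ¬revoke_specimen); contrapositively O(revoke_specimen → ¬renew_policy). Since O(revoke_specimen) holds, K gives O(¬renew_policy).
Premise 11 is O(¬retain_specimen → renew_policy); contrapositively O(¬renew_policy → retain_specimen). Since O(¬renew_policy) holds, K gives O(retain_specimen).
Applying K to premise 6 (O(retain_specimen → ¬notify_prescription)) and O(retain_specimen) yields O(¬notify_prescription).
Premise 2, O(publish_credential → notify_prescription), contraposes to O(¬notify_prescription → ¬publish_credential); with O(¬notify_prescription) we get O(¬publish_credential).
Applying K to premise 5 (O(¬publish_credential → ¬dim_lights)) and O(¬publish_credential) yields O(¬dim_lights).
So O(¬dim_lights) holds, i.e. dim_lights is forbidden. None of the other listed options is forbidden under the premises.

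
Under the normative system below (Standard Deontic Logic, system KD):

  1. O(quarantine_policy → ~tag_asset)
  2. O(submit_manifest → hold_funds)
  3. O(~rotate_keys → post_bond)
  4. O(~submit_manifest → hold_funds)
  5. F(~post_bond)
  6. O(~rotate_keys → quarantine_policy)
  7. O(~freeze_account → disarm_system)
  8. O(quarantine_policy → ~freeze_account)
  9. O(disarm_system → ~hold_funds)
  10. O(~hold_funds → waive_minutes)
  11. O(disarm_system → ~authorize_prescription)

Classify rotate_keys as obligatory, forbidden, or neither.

Premises 2 and 4 are O(submit_manifest → hold_funds) and O(~submit_manifest → hold_funds); every ideal world satisfies submit_manifest or ~submit_manifest, so in either case hold_funds holds — hence O(hold_funds).
The contrapositive of premise 9 (O(disarm_system → ~hold_funds)) is O(hold_funds → ~disarm_system), and O(hold_funds) is already established, so O(~disarm_system).
Premise 7 is O(~freeze_account → disarm_system); contrapositively O(~disarm_system → freeze_account). Since O(~disarm_system) holds, K gives O(freeze_account).
Premise 8, O(quarantine_policy → ~freeze_account), contraposes to O(freeze_account → ~quarantine_policy); with O(freeze_account) we get O(~quarantine_policy).
Premise 6 is O(~rotate_keys → quarantine_policy); contrapositively O(~quarantine_policy → rotate_keys). Since O(~quarantine_policy) holds, K gives O(rotate_keys).
Premises 1, 3, 5, 10, 11 do not contribute to this derivation.
Hence rotate_keys is obligatory.

Obligatory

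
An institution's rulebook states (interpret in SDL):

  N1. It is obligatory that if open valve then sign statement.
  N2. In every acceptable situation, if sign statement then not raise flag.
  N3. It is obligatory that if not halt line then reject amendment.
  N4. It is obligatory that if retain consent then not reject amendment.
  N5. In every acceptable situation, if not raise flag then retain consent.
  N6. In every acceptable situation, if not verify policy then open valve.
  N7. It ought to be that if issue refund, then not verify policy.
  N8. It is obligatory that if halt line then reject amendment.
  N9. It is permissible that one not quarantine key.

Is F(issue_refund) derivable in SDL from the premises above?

Yes

By case analysis on ¬halt_line: premise 3 gives O(¬halt_line → reject_amendment) and premise 8 gives O(halt_line → reject_amendment), so O(reject_amendment) either way.
Premise 4, O(retain_consent → ¬reject_amendment), contraposes to O(reject_amendment → ¬retain_consent); with O(reject_amendment) we get O(¬retain_consent).
Premise 5, O(¬raise_flag → retain_consent), contraposes to O(¬retain_consent → raise_flag); with O(¬retain_consent) we get O(raise_flag).
Premise 2, O(sign_statement → ¬raise_flag), contraposes to O(raise_flag → ¬sign_statement); with O(raise_flag) we get O(¬sign_statement).
Premise 1, O(open_valve → sign_statement), contraposes to O(¬sign_statement → ¬open_valve); with O(¬sign_statement) we get O(¬open_valve).
Premise 6, O(¬verify_policy → open_valve), contraposes to O(¬open_valve → verify_policy); with O(¬open_valve) we get O(verify_policy).
The contrapositive of premise 7 (O(issue_refund → ¬verify_policy)) is O(verify_policy → ¬issue_refund), and O(verify_policy) is already established, so O(¬issue_refund).
Premise 9 does not contribute to this derivation.
So O(¬issue_refund) holds, i.e. F(issue_refund). The claim follows.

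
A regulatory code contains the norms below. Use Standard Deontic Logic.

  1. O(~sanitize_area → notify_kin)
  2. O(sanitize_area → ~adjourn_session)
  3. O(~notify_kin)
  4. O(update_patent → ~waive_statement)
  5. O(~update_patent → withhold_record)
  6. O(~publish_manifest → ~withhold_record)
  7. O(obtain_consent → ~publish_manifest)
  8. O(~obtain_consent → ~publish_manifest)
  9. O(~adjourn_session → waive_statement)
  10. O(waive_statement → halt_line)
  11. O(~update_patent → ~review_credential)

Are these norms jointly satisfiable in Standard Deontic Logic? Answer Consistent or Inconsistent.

Inconsistent

Premises 7 and 8 cover both cases: O(obtain_consent → ~publish_manifest) and O(~obtain_consent → ~publish_manifest). Since obtain_consent ∨ ~obtain_consent is a tautology, O(~publish_manifest) follows.
Premise 6 is O(~publish_manifest → ~withhold_record); since O(~publish_manifest), deontic closure gives O(~withhold_record).
Premise 5, O(~update_patent → withhold_record), contraposes to O(~withhold_record → update_patent); with O(~withhold_record) we get O(update_patent).
From O(update_patent) and premise 4, O(update_patent → ~waive_statement), we obtain O(~waive_statement).
Premise 9, O(~adjourn_session → waive_statement), contraposes to O(~waive_statement → adjourn_session); with O(~waive_statement) we get O(adjourn_session).
The contrapositive of premise 2 (O(sanitize_area → ~adjourn_session)) is O(adjourn_session → ~sanitize_area), and O(adjourn_session) is already established, so O(~sanitize_area).
Premise 1 is O(~sanitize_area → notify_kin); since O(~sanitize_area), deontic closure gives O(notify_kin).
But premise 3 directly asserts O(~notify_kin).
We now have both O(notify_kin) and O(~notify_kin) — notify_kin is simultaneously obligatory and forbidden, violating the D-axiom.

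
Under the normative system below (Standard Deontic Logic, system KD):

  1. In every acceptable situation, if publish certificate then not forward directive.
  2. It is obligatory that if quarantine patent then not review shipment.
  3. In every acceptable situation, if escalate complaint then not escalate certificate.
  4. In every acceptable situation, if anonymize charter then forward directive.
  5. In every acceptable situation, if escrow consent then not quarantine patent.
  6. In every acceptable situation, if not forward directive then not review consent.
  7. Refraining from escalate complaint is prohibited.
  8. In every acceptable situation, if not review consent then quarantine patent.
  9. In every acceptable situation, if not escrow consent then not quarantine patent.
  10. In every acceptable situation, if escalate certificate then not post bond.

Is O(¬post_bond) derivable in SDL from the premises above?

No

Premise 10 is O(escalate_certificate → ¬post_bond), but O(escalate_certificate) is not derivable from the premises, so it does not yield O(¬post_bond).
No other premise forces O(¬post_bond). An ideal world satisfying every premise can still have ¬post_bond false, so O(¬post_bond) is not derivable.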